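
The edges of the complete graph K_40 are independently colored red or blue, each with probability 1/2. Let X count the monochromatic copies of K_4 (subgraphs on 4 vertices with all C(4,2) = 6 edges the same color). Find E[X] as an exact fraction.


Let X = Σ_S X_S over the C(40, 4) = 91390 subsets S of size 4, where X_S = 1 if the K_4 on S is monochromatic.
For a fixed S, the K_4 on S has C(4, 2) = 6 edges. P[all 6 edges red] = (1/2)^6, and likewise for blue, so P[monochromatic] = 2·(1/2)^6 = 2^{1 − 6} = 1/32.
Summing: E[X] = C(40, 4) · 2^{1 − 6} = 91390 · 1/32 = 45695/16.
Numerically: E[X] ≈ 2855.937500.

E[X] = C(40,4)·2^(1−C(4,2)) = 45695/16 ≈ 2855.937500.


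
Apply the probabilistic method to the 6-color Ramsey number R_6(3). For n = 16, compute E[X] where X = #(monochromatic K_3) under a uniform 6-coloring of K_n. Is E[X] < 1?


E[X] = C(16, 3) · 6^{1 − 3} = 560 · 6^{−2} = 560/36.
As a reduced fraction: E[X] = 140/9 ≈ 15.55556.
Is E[X] < 1? NO.
Since E[X] ≥ 1, the first-moment bound is inconclusive at n = 16; it does NOT by itself certify R_6(3) > 16.

E[X] = 140/9 ≈ 15.55556; E[X] ≥ 1; first-moment method inconclusive here.


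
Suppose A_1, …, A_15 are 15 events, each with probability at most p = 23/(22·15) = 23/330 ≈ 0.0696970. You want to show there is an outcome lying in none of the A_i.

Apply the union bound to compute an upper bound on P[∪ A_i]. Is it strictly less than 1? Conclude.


Union bound: P[∪_{i=1}^{15} A_i] ≤ Σ_i P[A_i] ≤ 15·p = 15·(23/330) = 23/22.
Numerically: 23/22 ≈ 1.0454545.
Is 23/22 < 1? NO.
Since the bound 23/22 is ≥ 1, the union bound is uninformative here; it does NOT by itself certify existence.

15·p = 23/22 ≈ 1.0454545; existence NOT certified by the union bound.


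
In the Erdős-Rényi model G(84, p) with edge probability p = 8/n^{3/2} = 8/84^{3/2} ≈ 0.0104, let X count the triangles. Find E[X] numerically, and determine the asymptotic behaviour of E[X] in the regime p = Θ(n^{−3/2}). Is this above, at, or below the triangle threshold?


Number of potential triangles: C(84, 3) = 95284.
Each occurs with probability p³ ≈ (0.0104)³ ≈ 1.12205e-06.
By linearity: E[X] = C(84, 3)·p³ ≈ 95284 · 1.12205e-06 ≈ 0.107.
Since α = 3/2 > 1, p = c/n^{3/2} = o(1/n) is below the triangle threshold p ~ 1/n. Asymptotically E[X] ~ (c³/6)·n^{3(1−α)} = (8³/6)·n^{-1.5} → 0, so by Markov's inequality G has no triangles w.h.p.

E[X] ≈ 0.107; in regime p = Θ(1/n^{3/2}) E[X] tends to 0 (below the triangle threshold p ~ 1/n).


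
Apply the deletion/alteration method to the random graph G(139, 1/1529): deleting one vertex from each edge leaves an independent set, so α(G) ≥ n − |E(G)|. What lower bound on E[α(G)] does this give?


E[|E(G)|] = C(139, 2)·p = 9591 · (1/1529) = 69/11.
E[α(G)] ≥ n − E[|E(G)|] = 139 − 69/11 = 1460/11.
Numerically: ≈ 132.727273.
(This is only a lower bound; the true E[α(G)] may be larger.)

E[α(G)] ≥ 1460/11 ≈ 132.727273.


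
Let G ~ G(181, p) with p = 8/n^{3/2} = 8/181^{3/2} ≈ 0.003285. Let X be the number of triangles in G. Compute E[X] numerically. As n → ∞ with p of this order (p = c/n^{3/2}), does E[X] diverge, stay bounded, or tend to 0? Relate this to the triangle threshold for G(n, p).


Number of potential triangles: C(181, 3) = 971970.
Each occurs with probability p³ ≈ (0.003285)³ ≈ 3.545817e-08.
By linearity: E[X] = C(181, 3)·p³ ≈ 971970 · 3.545817e-08 ≈ 0.0345.
Since α = 3/2 > 1, p = c/n^{3/2} = o(1/n) is below the triangle threshold p ~ 1/n. Asymptotically E[X] ~ (c³/6)·n^{3(1−α)} = (8³/6)·n^{-1.5} → 0, so by Markov's inequality G has no triangles w.h.p.

E[X] ≈ 0.0345; in regime p = Θ(1/n^{3/2}) E[X] tends to 0 (below the triangle threshold p ~ 1/n).


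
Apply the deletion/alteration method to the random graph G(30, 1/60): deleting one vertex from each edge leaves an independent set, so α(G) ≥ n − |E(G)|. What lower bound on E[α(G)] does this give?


E[|E(G)|] = C(30, 2)·p = 435 · (1/60) = 29/4.
E[α(G)] ≥ n − E[|E(G)|] = 30 − 29/4 = 91/4.
Numerically: ≈ 22.750.
(This is only a lower bound; the true E[α(G)] may be larger.)

E[α(G)] ≥ 91/4 ≈ 22.750.


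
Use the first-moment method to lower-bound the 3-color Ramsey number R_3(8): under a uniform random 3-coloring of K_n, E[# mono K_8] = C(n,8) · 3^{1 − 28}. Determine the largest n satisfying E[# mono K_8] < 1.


We need C(n, 8) · 3^{1 − 28} < 1, i.e. C(n, 8) < 3^{28 − 1} = 7625597484987.
Check values of n near the boundary:
  n = 150: C(150, 8) = 5257211409450; 5257211409450 < 7625597484987? YES
  n = 151: C(151, 8) = 5551321138650; 5551321138650 < 7625597484987? YES
  n = 152: C(152, 8) = 5859727868575; 5859727868575 < 7625597484987? YES
  n = 153: C(153, 8) = 6183023199255; 6183023199255 < 7625597484987? YES
  n = 154: C(154, 8) = 6521818990995; 6521818990995 < 7625597484987? YES
  n = 155: C(155, 8) = 6876747915675; 6876747915675 < 7625597484987? YES
  n = 156: C(156, 8) = 7248464019225; 7248464019225 < 7625597484987? YES
  n = 157: C(157, 8) = 7637643295425; 7637643295425 < 7625597484987? NO
  n = 158: C(158, 8) = 8044984271181; 8044984271181 < 7625597484987? NO
The largest n with C(n, 8) < 7625597484987 is n = 156 (where E[X] = 805384891025/847288609443 ≈ 0.95054). Hence R_3(8) > 156, i.e. R_3(8) ≥ 157.

Largest n = 156; hence R_3(8) > 156.


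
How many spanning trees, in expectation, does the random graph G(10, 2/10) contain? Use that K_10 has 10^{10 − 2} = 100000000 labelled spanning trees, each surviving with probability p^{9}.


K_10 has 10^{10 − 2} = 100000000 labelled spanning trees.
For each such spanning tree H, let X_H = 1 if all 9 edges of H are present in G. Then P[X_H = 1] = p^{9} = (1/5)^{9} = 1/1953125.
By linearity of expectation: E[X] = Σ_H E[X_H] = 100000000 · p^{9} = 100000000 · 1/1953125 = 256/5.
Numerically: E[X] ≈ 51.2.

E[X] = 100000000 · (1/5)^{9} = 256/5 ≈ 51.2.


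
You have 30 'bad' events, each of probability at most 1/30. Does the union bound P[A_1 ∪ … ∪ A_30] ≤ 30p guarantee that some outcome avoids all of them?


Union bound: P[∪_{i=1}^{30} A_i] ≤ Σ_i P[A_i] ≤ 30·p = 30·(1/30) = 1.
Numerically: 1 ≈ 1.000000.
Is 1 < 1? NO.
Since the bound 1 is ≥ 1, the union bound is uninformative here; it does NOT by itself certify existence.

30·p = 1 ≈ 1.000000; existence NOT certified by the union bound.


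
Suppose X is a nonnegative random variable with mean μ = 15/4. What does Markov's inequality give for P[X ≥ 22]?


μ = E[X] = 15/4, a = 22.
Markov: P[X ≥ 22] ≤ μ/a = (15/4)/22 = 15/88.
Numerically: ≈ 0.170.
(Since a = 22 > μ = 3.750, the bound 15/88 is < 1 and informative.)

P[X ≥ 22] ≤ 15/88 ≈ 0.170.


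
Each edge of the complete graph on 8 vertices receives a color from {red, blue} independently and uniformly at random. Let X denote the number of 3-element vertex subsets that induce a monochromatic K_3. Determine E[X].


Let X = Σ_S X_S over the C(8, 3) = 56 subsets S of size 3, where X_S = 1 if the K_3 on S is monochromatic.
For a fixed S, the K_3 on S has C(3, 2) = 3 edges. P[all 3 edges red] = (1/2)^3, and likewise for blue, so P[monochromatic] = 2·(1/2)^3 = 2^{1 − 3} = 1/4.
Summing: E[X] = C(8, 3) · 2^{1 − 3} = 56 · 1/4 = 14.
Numerically: E[X] ≈ 14.0000.

E[X] = C(8,3)·2^(1−C(3,2)) = 14 ≈ 14.0000.


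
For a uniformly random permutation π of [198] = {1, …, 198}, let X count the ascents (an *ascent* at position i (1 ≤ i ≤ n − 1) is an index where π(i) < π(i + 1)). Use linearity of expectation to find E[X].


Write X = Σ X_I over i = 1, …, 197, with X_I the indicator of one ascent.
There are 197 indicators.
For each fixed i, the pair (π(i), π(i+1)) is a uniformly random ordered pair of distinct values from {1, …, 198}; by symmetry P[π(i) < π(i+1)] = 1/2.
By linearity: E[X] = 197 · (1/2) = (198 − 1) · (1/2) = 197/2 ≈ 98.5000.

E[X] = 197/2 = 98.5000.


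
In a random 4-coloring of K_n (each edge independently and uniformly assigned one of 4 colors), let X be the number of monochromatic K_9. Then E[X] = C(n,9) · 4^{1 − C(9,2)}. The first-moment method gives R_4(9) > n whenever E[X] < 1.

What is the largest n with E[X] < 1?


We need C(n, 9) · 4^{1 − 36} < 1, i.e. C(n, 9) < 4^{36 − 1} = 1180591620717411303424.
Check values of n near the boundary:
  n = 909: C(909, 9) = 1122169012923711463931; 1122169012923711463931 < 1180591620717411303424? YES
  n = 910: C(910, 9) = 1133378248346922788210; 1133378248346922788210 < 1180591620717411303424? YES
  n = 911: C(911, 9) = 1144686900492291197405; 1144686900492291197405 < 1180591620717411303424? YES
  n = 912: C(912, 9) = 1156095740032081475120; 1156095740032081475120 < 1180591620717411303424? YES
  n = 913: C(913, 9) = 1167605542753639808390; 1167605542753639808390 < 1180591620717411303424? YES
  n = 914: C(914, 9) = 1179217089587653905932; 1179217089587653905932 < 1180591620717411303424? YES
  n = 915: C(915, 9) = 1190931166636537885130; 1190931166636537885130 < 1180591620717411303424? NO
The largest n with C(n, 9) < 1180591620717411303424 is n = 914 (where E[X] = 294804272396913476483/295147905179352825856 ≈ 0.999). Hence R_4(9) > 914, i.e. R_4(9) ≥ 915.

Largest n = 914; hence R_4(9) > 914.


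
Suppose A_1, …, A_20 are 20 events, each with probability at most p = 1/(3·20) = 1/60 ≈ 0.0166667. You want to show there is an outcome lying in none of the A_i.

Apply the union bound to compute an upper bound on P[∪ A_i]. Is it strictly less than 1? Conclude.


Union bound: P[∪_{i=1}^{20} A_i] ≤ Σ_i P[A_i] ≤ 20·p = 20·(1/60) = 1/3.
Numerically: 1/3 ≈ 0.3333333.
Is 1/3 < 1? YES.
Since P[∪ A_i] ≤ 1/3 < 1, the complement has P[∩ A_i^c] ≥ 1 − 1/3 = 2/3 > 0, so some outcome avoids every A_i.

20·p = 1/3 ≈ 0.3333333; existence CERTIFIED by the union bound.


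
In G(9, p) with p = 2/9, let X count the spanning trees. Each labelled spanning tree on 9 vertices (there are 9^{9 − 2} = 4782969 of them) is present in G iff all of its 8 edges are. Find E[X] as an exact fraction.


K_9 has 9^{9 − 2} = 4782969 labelled spanning trees.
For each such spanning tree H, let X_H = 1 if all 8 edges of H are present in G. Then P[X_H = 1] = p^{8} = (2/9)^{8} = 256/43046721.
By linearity: E[X] = Σ_H E[X_H] = 4782969 · p^{8} = 4782969 · 256/43046721 = 256/9.
Numerically: E[X] ≈ 28.444.

E[X] = 4782969 · (2/9)^{8} = 256/9 ≈ 28.444.


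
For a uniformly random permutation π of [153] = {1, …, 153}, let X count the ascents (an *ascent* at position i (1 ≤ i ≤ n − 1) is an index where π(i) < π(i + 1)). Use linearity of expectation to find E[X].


Write X = Σ X_I over i = 1, …, 152, with X_I the indicator of one ascent.
There are 152 indicators.
For each fixed i, the pair (π(i), π(i+1)) is a uniformly random ordered pair of distinct values from {1, …, 153}; by symmetry P[π(i) < π(i+1)] = 1/2.
By linearity: E[X] = 152 · (1/2) = (153 − 1) · (1/2) = 76 ≈ 76.0000.

E[X] = 76 = 76.0000.


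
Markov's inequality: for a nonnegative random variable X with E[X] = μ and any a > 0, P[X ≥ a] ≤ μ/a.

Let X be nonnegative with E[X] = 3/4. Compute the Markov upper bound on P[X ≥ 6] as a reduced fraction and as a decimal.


μ = E[X] = 3/4, a = 6.
Markov: P[X ≥ 6] ≤ μ/a = (3/4)/6 = 1/8.
Numerically: ≈ 0.125.
(Since a = 6 > μ = 0.750, the bound 1/8 is < 1 and informative.)

P[X ≥ 6] ≤ 1/8 ≈ 0.125.


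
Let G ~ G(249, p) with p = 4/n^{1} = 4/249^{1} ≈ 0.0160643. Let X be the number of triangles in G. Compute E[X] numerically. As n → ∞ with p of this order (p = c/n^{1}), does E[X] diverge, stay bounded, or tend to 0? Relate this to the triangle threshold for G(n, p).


Number of potential triangles: C(249, 3) = 2542124.
Each occurs with probability p³ ≈ (0.0160643)³ ≈ 4.14554785e-06.
By linearity: E[X] = C(249, 3)·p³ ≈ 2542124 · 4.14554785e-06 ≈ 10.538497.
Here α = 1, so p = 4/n is exactly at the triangle threshold p ~ 1/n. Asymptotically E[X] → c³/6 = 4³/6 = 32/3 ≈ 10.666667, a bounded constant. In this regime the triangle count is asymptotically Poisson(c³/6).

E[X] ≈ 10.538497; in regime p = Θ(1/n^{1}) E[X] stays bounded (at the triangle threshold p ~ 1/n).


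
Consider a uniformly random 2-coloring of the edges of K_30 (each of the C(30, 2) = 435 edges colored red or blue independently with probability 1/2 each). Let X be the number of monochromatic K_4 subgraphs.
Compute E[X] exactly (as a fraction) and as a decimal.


Let X = Σ_S X_S over the C(30, 4) = 27405 subsets S of size 4, where X_S = 1 if the K_4 on S is monochromatic.
For a fixed S, the K_4 on S has C(4, 2) = 6 edges. P[all 6 edges red] = (1/2)^6, and likewise for blue, so P[monochromatic] = 2·(1/2)^6 = 2^{1 − 6} = 1/32.
By linearity of expectation: E[X] = C(30, 4) · 2^{1 − 6} = 27405 · 1/32 = 27405/32.
Numerically: E[X] ≈ 856.4062.

E[X] = C(30,4)·2^(1−C(4,2)) = 27405/32 ≈ 856.4062.


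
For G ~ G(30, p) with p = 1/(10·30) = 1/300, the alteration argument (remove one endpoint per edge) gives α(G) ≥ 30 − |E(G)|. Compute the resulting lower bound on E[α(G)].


E[|E(G)|] = C(30, 2)·p = 435 · (1/300) = 29/20.
E[α(G)] ≥ n − E[|E(G)|] = 30 − 29/20 = 571/20.
Numerically: ≈ 28.550.
(This is only a lower bound; the true E[α(G)] may be larger.)

E[α(G)] ≥ 571/20 ≈ 28.550.


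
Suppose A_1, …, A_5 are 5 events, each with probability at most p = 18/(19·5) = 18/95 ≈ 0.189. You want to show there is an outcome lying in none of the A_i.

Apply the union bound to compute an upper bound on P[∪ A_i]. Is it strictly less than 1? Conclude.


Union bound: P[∪_{i=1}^{5} A_i] ≤ Σ_i P[A_i] ≤ 5·p = 5·(18/95) = 18/19.
Numerically: 18/19 ≈ 0.947.
Is 18/19 < 1? YES.
Since P[∪ A_i] ≤ 18/19 < 1, the complement has P[∩ A_i^c] ≥ 1 − 18/19 = 1/19 > 0, so some outcome avoids every A_i.

5·p = 18/19 ≈ 0.947; existence CERTIFIED by the union bound.


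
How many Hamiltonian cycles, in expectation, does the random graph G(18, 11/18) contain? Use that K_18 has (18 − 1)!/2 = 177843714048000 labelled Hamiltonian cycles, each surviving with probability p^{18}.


K_18 has (18 − 1)!/2 = 177843714048000 labelled Hamiltonian cycles.
For each such Hamiltonian cycle H, let X_H = 1 if all 18 edges of H are present in G. Then P[X_H = 1] = p^{18} = (11/18)^{18} = 5559917313492231481/39346408075296537575424.
By linearity: E[X] = Σ_H E[X_H] = 177843714048000 · p^{18} = 177843714048000 · 5559917313492231481/39346408075296537575424 = 82786473808235140223154875/3294258113514384.
Numerically: E[X] ≈ 2.513e+10.

E[X] = 177843714048000 · (11/18)^{18} = 82786473808235140223154875/3294258113514384 ≈ 2.513e+10.


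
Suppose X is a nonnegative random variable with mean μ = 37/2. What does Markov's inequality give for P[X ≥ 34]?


μ = E[X] = 37/2, a = 34.
Markov: P[X ≥ 34] ≤ μ/a = (37/2)/34 = 37/68.
Numerically: ≈ 0.544118.
(Since a = 34 > μ = 18.500000, the bound 37/68 is < 1 and informative.)

P[X ≥ 34] ≤ 37/68 ≈ 0.544118.


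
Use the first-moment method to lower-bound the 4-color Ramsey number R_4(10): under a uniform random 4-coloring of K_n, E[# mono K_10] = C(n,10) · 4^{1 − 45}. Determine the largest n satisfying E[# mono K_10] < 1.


We need C(n, 10) · 4^{1 − 45} < 1, i.e. C(n, 10) < 4^{45 − 1} = 309485009821345068724781056.
Check values of n near the boundary:
  n = 2022: C(2022, 10) = 307870445231474093395937796; 307870445231474093395937796 < 309485009821345068724781056? YES
  n = 2023: C(2023, 10) = 309399856285778485315440716; 309399856285778485315440716 < 309485009821345068724781056? YES
  n = 2024: C(2024, 10) = 310936101848269937576192656; 310936101848269937576192656 < 309485009821345068724781056? NO
  n = 2025: C(2025, 10) = 312479209053472269772600560; 312479209053472269772600560 < 309485009821345068724781056? NO
The largest n with C(n, 10) < 309485009821345068724781056 is n = 2023 (where E[X] = 77349964071444621328860179/77371252455336267181195264 ≈ 0.99972). Hence R_4(10) > 2023, i.e. R_4(10) ≥ 2024.

Largest n = 2023; hence R_4(10) > 2023.


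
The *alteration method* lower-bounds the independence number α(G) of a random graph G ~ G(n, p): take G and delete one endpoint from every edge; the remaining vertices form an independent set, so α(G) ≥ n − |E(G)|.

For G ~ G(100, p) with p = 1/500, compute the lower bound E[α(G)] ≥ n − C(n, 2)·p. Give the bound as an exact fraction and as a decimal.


E[|E(G)|] = C(100, 2)·p = 4950 · (1/500) = 99/10.
E[α(G)] ≥ n − E[|E(G)|] = 100 − 99/10 = 901/10.
Numerically: ≈ 90.100000.
(This is only a lower bound; the true E[α(G)] may be larger.)

E[α(G)] ≥ 901/10 ≈ 90.100000.


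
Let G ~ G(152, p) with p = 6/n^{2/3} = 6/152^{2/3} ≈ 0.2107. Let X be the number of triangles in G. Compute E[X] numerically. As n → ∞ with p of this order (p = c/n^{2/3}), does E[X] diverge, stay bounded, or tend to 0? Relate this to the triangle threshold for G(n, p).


Number of potential triangles: C(152, 3) = 573800.
Each occurs with probability p³ ≈ (0.2107)³ ≈ 9.349030e-03.
By linearity: E[X] = C(152, 3)·p³ ≈ 573800 · 9.349030e-03 ≈ 5364.4737.
Since α = 2/3 < 1, p = c/n^{2/3} ≫ 1/n is above the triangle threshold p ~ 1/n. Asymptotically E[X] ~ (c³/6)·n^{3(1−α)} = (6³/6)·n^{1} → ∞; triangles are abundant w.h.p.

E[X] ≈ 5364.4737; in regime p = Θ(1/n^{2/3}) E[X] diverges (above the triangle threshold p ~ 1/n).


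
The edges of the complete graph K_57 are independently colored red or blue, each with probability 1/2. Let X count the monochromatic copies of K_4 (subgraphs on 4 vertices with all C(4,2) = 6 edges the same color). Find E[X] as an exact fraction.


Let X = Σ_S X_S over the C(57, 4) = 395010 subsets S of size 4, where X_S = 1 if the K_4 on S is monochromatic.
For a fixed S, the K_4 on S has C(4, 2) = 6 edges. P[all 6 edges red] = (1/2)^6, and likewise for blue, so P[monochromatic] = 2·(1/2)^6 = 2^{1 − 6} = 1/32.
By linearity: E[X] = C(57, 4) · 2^{1 − 6} = 395010 · 1/32 = 197505/16.
Numerically: E[X] ≈ 12344.0625.

E[X] = C(57,4)·2^(1−C(4,2)) = 197505/16 ≈ 12344.0625.


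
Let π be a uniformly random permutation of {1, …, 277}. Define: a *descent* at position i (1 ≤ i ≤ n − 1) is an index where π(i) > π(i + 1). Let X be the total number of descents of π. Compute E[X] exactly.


Write X = Σ X_I over i = 1, …, 276, with X_I the indicator of one descent.
There are 276 indicators.
For each fixed i, the pair (π(i), π(i+1)) is a uniformly random ordered pair of distinct values from {1, …, 277}; by symmetry P[π(i) > π(i+1)] = 1/2.
By linearity: E[X] = 276 · (1/2) = (277 − 1) · (1/2) = 138 ≈ 138.00000.

E[X] = 138 = 138.00000.


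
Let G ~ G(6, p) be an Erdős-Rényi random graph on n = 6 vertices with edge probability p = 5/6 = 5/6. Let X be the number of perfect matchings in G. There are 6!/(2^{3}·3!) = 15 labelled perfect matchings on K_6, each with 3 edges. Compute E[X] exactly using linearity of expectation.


K_6 has 6!/(2^{3}·3!) = 15 labelled perfect matchings.
For each such perfect matching H, let X_H = 1 if all 3 edges of H are present in G. Then P[X_H = 1] = p^{3} = (5/6)^{3} = 125/216.
By linearity of expectation: E[X] = Σ_H E[X_H] = 15 · p^{3} = 15 · 125/216 = 625/72.
Numerically: E[X] ≈ 8.68.

E[X] = 15 · (5/6)^{3} = 625/72 ≈ 8.68.


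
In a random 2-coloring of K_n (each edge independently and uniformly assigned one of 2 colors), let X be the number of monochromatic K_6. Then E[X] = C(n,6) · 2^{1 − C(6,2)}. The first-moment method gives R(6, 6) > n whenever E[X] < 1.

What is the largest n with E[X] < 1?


We need C(n, 6) · 2^{1 − 15} < 1, i.e. C(n, 6) < 2^{15 − 1} = 16384.
Check values of n near the boundary:
  n = 14: C(14, 6) = 3003; 3003 < 16384? YES
  n = 15: C(15, 6) = 5005; 5005 < 16384? YES
  n = 16: C(16, 6) = 8008; 8008 < 16384? YES
  n = 17: C(17, 6) = 12376; 12376 < 16384? YES
  n = 18: C(18, 6) = 18564; 18564 < 16384? NO
The largest n with C(n, 6) < 16384 is n = 17 (where E[X] = 1547/2048 ≈ 0.755). Hence R(6, 6) > 17, i.e. R(6, 6) ≥ 18.

Largest n = 17; hence R(6, 6) > 17.


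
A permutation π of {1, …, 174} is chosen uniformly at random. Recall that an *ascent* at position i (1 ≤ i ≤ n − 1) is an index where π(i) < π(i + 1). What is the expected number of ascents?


Write X = Σ X_I over i = 1, …, 173, with X_I the indicator of one ascent.
There are 173 indicators.
For each fixed i, the pair (π(i), π(i+1)) is a uniformly random ordered pair of distinct values from {1, …, 174}; by symmetry P[π(i) < π(i+1)] = 1/2.
By linearity: E[X] = 173 · (1/2) = (174 − 1) · (1/2) = 173/2 ≈ 86.5000.

E[X] = 173/2 = 86.5000.


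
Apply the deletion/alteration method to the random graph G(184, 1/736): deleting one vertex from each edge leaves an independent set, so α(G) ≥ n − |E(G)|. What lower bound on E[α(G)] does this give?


E[|E(G)|] = C(184, 2)·p = 16836 · (1/736) = 183/8.
E[α(G)] ≥ n − E[|E(G)|] = 184 − 183/8 = 1289/8.
Numerically: ≈ 161.125000.
(This is only a lower bound; the true E[α(G)] may be larger.)

E[α(G)] ≥ 1289/8 ≈ 161.125000.


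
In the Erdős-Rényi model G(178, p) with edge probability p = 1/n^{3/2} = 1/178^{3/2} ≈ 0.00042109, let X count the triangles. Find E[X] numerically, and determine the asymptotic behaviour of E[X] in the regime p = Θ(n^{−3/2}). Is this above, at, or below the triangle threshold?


Number of potential triangles: C(178, 3) = 924176.
Each occurs with probability p³ ≈ (0.00042109)³ ≈ 7.4663783e-11.
By linearity: E[X] = C(178, 3)·p³ ≈ 924176 · 7.4663783e-11 ≈ 0.00007.
Since α = 3/2 > 1, p = c/n^{3/2} = o(1/n) is below the triangle threshold p ~ 1/n. Asymptotically E[X] ~ (c³/6)·n^{3(1−α)} = (1³/6)·n^{-1.5} → 0, so by Markov's inequality G has no triangles w.h.p.

E[X] ≈ 0.00007; in regime p = Θ(1/n^{3/2}) E[X] tends to 0 (below the triangle threshold p ~ 1/n).


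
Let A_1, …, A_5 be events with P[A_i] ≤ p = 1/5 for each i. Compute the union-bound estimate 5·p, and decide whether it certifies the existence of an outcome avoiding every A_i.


Union bound: P[∪_{i=1}^{5} A_i] ≤ Σ_i P[A_i] ≤ 5·p = 5·(1/5) = 1.
Numerically: 1 ≈ 1.00000.
Is 1 < 1? NO.
Since the bound 1 is ≥ 1, the union bound is uninformative here; it does NOT by itself certify existence.

5·p = 1 ≈ 1.00000; existence NOT certified by the union bound.


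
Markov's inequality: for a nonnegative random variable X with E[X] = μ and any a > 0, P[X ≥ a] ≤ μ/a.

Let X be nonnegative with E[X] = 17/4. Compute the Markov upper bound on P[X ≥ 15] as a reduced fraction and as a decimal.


μ = E[X] = 17/4, a = 15.
Markov: P[X ≥ 15] ≤ μ/a = (17/4)/15 = 17/60.
Numerically: ≈ 0.28333.
(Since a = 15 > μ = 4.25000, the bound 17/60 is < 1 and informative.)

P[X ≥ 15] ≤ 17/60 ≈ 0.28333.


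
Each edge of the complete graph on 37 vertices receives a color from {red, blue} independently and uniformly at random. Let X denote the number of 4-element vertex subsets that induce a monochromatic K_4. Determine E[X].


Let X = Σ_S X_S over the C(37, 4) = 66045 subsets S of size 4, where X_S = 1 if the K_4 on S is monochromatic.
For a fixed S, the K_4 on S has C(4, 2) = 6 edges. P[all 6 edges red] = (1/2)^6, and likewise for blue, so P[monochromatic] = 2·(1/2)^6 = 2^{1 − 6} = 1/32.
By linearity: E[X] = C(37, 4) · 2^{1 − 6} = 66045 · 1/32 = 66045/32.
Numerically: E[X] ≈ 2063.906.

E[X] = C(37,4)·2^(1−C(4,2)) = 66045/32 ≈ 2063.906.


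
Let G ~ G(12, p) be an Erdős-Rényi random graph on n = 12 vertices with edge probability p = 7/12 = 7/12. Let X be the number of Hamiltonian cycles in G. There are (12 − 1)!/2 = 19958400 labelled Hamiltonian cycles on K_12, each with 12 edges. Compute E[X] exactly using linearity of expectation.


K_12 has (12 − 1)!/2 = 19958400 labelled Hamiltonian cycles.
For each such Hamiltonian cycle H, let X_H = 1 if all 12 edges of H are present in G. Then P[X_H = 1] = p^{12} = (7/12)^{12} = 13841287201/8916100448256.
By linearity of expectation: E[X] = Σ_H E[X_H] = 19958400 · p^{12} = 19958400 · 13841287201/8916100448256 = 26644477861925/859963392.
Numerically: E[X] ≈ 3.1e+04.

E[X] = 19958400 · (7/12)^{12} = 26644477861925/859963392 ≈ 3.1e+04.


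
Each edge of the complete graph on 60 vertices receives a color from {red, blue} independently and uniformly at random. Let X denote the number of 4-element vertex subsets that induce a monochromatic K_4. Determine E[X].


Let X = Σ_S X_S over the C(60, 4) = 487635 subsets S of size 4, where X_S = 1 if the K_4 on S is monochromatic.
For a fixed S, the K_4 on S has C(4, 2) = 6 edges. P[all 6 edges red] = (1/2)^6, and likewise for blue, so P[monochromatic] = 2·(1/2)^6 = 2^{1 − 6} = 1/32.
By linearity of expectation: E[X] = C(60, 4) · 2^{1 − 6} = 487635 · 1/32 = 487635/32.
Numerically: E[X] ≈ 15238.594.

E[X] = C(60,4)·2^(1−C(4,2)) = 487635/32 ≈ 15238.594.


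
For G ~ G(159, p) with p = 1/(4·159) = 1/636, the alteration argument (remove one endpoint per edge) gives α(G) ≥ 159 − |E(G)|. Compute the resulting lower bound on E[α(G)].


E[|E(G)|] = C(159, 2)·p = 12561 · (1/636) = 79/4.
E[α(G)] ≥ n − E[|E(G)|] = 159 − 79/4 = 557/4.
Numerically: ≈ 139.2500.
(This is only a lower bound; the true E[α(G)] may be larger.)

E[α(G)] ≥ 557/4 ≈ 139.2500.


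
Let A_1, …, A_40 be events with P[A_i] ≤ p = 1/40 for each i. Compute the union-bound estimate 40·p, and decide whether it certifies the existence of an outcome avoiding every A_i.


Union bound: P[∪_{i=1}^{40} A_i] ≤ Σ_i P[A_i] ≤ 40·p = 40·(1/40) = 1.
Numerically: 1 ≈ 1.000.
Is 1 < 1? NO.
Since the bound 1 is ≥ 1, the union bound is uninformative here; it does NOT by itself certify existence.

40·p = 1 ≈ 1.000; existence NOT certified by the union bound.


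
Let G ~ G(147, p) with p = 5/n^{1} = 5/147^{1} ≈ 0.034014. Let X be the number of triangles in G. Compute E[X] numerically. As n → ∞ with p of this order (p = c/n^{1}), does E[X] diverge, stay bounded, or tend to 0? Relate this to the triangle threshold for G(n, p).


Number of potential triangles: C(147, 3) = 518665.
Each occurs with probability p³ ≈ (0.034014)³ ≈ 3.9351203e-05.
By linearity: E[X] = C(147, 3)·p³ ≈ 518665 · 3.9351203e-05 ≈ 20.41009.
Here α = 1, so p = 5/n is exactly at the triangle threshold p ~ 1/n. Asymptotically E[X] → c³/6 = 5³/6 = 125/6 ≈ 20.83333, a bounded constant. In this regime the triangle count is asymptotically Poisson(c³/6).

E[X] ≈ 20.41009; in regime p = Θ(1/n^{1}) E[X] stays bounded (at the triangle threshold p ~ 1/n).


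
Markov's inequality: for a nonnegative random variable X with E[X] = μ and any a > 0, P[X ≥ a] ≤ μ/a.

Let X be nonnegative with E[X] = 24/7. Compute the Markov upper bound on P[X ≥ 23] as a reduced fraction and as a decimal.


μ = E[X] = 24/7, a = 23.
Markov: P[X ≥ 23] ≤ μ/a = (24/7)/23 = 24/161.
Numerically: ≈ 0.149068.
(Since a = 23 > μ = 3.428571, the bound 24/161 is < 1 and informative.)

P[X ≥ 23] ≤ 24/161 ≈ 0.149068.


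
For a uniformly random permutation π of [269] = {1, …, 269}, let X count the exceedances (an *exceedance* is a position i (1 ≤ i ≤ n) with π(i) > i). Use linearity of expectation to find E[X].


Write X = Σ_{i=1}^{269} X_i, where X_i = 1_{π(i) > i}.
For each fixed i, π(i) is uniform over {1, …, 269} (marginal of a uniform permutation), so P[π(i) > i] = (n − i)/n. Summing: Σ_{i=1}^{269} (n − i)/n = (0 + 1 + … + 268)/269 = 269(269 − 1)/(2·269) = (269 − 1)/2.
Hence E[X] = Σ_{i=1}^{269} (269 − i)/269 = 134 ≈ 134.000000.

E[X] = 134 = 134.000000.


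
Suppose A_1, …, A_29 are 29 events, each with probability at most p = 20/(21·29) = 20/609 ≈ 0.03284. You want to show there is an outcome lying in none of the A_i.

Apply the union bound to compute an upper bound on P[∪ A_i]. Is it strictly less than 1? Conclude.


Union bound: P[∪_{i=1}^{29} A_i] ≤ Σ_i P[A_i] ≤ 29·p = 29·(20/609) = 20/21.
Numerically: 20/21 ≈ 0.95238.
Is 20/21 < 1? YES.
Since P[∪ A_i] ≤ 20/21 < 1, the complement has P[∩ A_i^c] ≥ 1 − 20/21 = 1/21 > 0, so some outcome avoids every A_i.

29·p = 20/21 ≈ 0.95238; existence CERTIFIED by the union bound.


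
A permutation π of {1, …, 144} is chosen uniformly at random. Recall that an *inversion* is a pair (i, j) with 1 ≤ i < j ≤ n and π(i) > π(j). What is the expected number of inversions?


Write X = Σ X_I over the C(144, 2) = 10296 pairs i < j, with X_I the indicator of one inversion.
There are 10296 indicators.
For each fixed pair i < j, the values π(i) and π(j) are two distinct elements of {1, …, 144} in uniformly random order; by symmetry P[π(i) > π(j)] = 1/2.
By linearity: E[X] = 10296 · (1/2) = C(144, 2) · (1/2) = 10296/2 = 5148 ≈ 5148.0000.

E[X] = 5148 = 5148.0000.


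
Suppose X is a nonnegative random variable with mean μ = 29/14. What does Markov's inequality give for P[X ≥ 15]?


μ = E[X] = 29/14, a = 15.
Markov: P[X ≥ 15] ≤ μ/a = (29/14)/15 = 29/210.
Numerically: ≈ 0.1381.
(Since a = 15 > μ = 2.0714, the bound 29/210 is < 1 and informative.)

P[X ≥ 15] ≤ 29/210 ≈ 0.1381.


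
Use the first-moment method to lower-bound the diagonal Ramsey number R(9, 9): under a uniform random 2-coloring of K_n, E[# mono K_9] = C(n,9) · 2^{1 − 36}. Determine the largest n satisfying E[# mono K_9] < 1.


We need C(n, 9) · 2^{1 − 36} < 1, i.e. C(n, 9) < 2^{36 − 1} = 34359738368.
Check values of n near the boundary:
  n = 61: C(61, 9) = 17341763505; 17341763505 < 34359738368? YES
  n = 62: C(62, 9) = 20286591270; 20286591270 < 34359738368? YES
  n = 63: C(63, 9) = 23667689815; 23667689815 < 34359738368? YES
  n = 64: C(64, 9) = 27540584512; 27540584512 < 34359738368? YES
  n = 65: C(65, 9) = 31966749880; 31966749880 < 34359738368? YES
  n = 66: C(66, 9) = 37014131440; 37014131440 < 34359738368? NO
The largest n with C(n, 9) < 34359738368 is n = 65 (where E[X] = 3995843735/4294967296 ≈ 0.9304). Hence R(9, 9) > 65, i.e. R(9, 9) ≥ 66.

Largest n = 65; hence R(9, 9) > 65.


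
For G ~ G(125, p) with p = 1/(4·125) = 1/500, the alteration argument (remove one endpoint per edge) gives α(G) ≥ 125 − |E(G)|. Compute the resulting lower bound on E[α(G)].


E[|E(G)|] = C(125, 2)·p = 7750 · (1/500) = 31/2.
E[α(G)] ≥ n − E[|E(G)|] = 125 − 31/2 = 219/2.
Numerically: ≈ 109.500.
(This is only a lower bound; the true E[α(G)] may be larger.)

E[α(G)] ≥ 219/2 ≈ 109.500.


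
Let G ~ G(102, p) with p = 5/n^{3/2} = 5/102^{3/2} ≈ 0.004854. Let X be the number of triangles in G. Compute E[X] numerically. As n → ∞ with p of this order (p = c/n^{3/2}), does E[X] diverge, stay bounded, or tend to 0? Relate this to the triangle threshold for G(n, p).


Number of potential triangles: C(102, 3) = 171700.
Each occurs with probability p³ ≈ (0.004854)³ ≈ 1.143429e-07.
By linearity: E[X] = C(102, 3)·p³ ≈ 171700 · 1.143429e-07 ≈ 0.0196.
Since α = 3/2 > 1, p = c/n^{3/2} = o(1/n) is below the triangle threshold p ~ 1/n. Asymptotically E[X] ~ (c³/6)·n^{3(1−α)} = (5³/6)·n^{-1.5} → 0, so by Markov's inequality G has no triangles w.h.p.

E[X] ≈ 0.0196; in regime p = Θ(1/n^{3/2}) E[X] tends to 0 (below the triangle threshold p ~ 1/n).


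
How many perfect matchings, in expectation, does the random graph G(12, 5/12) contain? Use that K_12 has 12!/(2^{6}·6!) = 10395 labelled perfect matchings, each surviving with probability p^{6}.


K_12 has 12!/(2^{6}·6!) = 10395 labelled perfect matchings.
For each such perfect matching H, let X_H = 1 if all 6 edges of H are present in G. Then P[X_H = 1] = p^{6} = (5/12)^{6} = 15625/2985984.
Summing the indicators: E[X] = Σ_H E[X_H] = 10395 · p^{6} = 10395 · 15625/2985984 = 6015625/110592.
Numerically: E[X] ≈ 54.4.

E[X] = 10395 · (5/12)^{6} = 6015625/110592 ≈ 54.4.


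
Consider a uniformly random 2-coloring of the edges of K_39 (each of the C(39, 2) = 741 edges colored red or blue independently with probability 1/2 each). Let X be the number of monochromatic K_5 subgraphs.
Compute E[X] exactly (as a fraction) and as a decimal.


Let X = Σ_S X_S over the C(39, 5) = 575757 subsets S of size 5, where X_S = 1 if the K_5 on S is monochromatic.
For a fixed S, the K_5 on S has C(5, 2) = 10 edges. P[all 10 edges red] = (1/2)^10, and likewise for blue, so P[monochromatic] = 2·(1/2)^10 = 2^{1 − 10} = 1/512.
By linearity of expectation: E[X] = C(39, 5) · 2^{1 − 10} = 575757 · 1/512 = 575757/512.
Numerically: E[X] ≈ 1124.525391.

E[X] = C(39,5)·2^(1−C(5,2)) = 575757/512 ≈ 1124.525391.


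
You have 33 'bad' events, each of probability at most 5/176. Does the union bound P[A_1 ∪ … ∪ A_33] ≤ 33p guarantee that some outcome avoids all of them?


Union bound: P[∪_{i=1}^{33} A_i] ≤ Σ_i P[A_i] ≤ 33·p = 33·(5/176) = 15/16.
Numerically: 15/16 ≈ 0.9375.
Is 15/16 < 1? YES.
Since P[∪ A_i] ≤ 15/16 < 1, the complement has P[∩ A_i^c] ≥ 1 − 15/16 = 1/16 > 0, so some outcome avoids every A_i.

33·p = 15/16 ≈ 0.9375; existence CERTIFIED by the union bound.


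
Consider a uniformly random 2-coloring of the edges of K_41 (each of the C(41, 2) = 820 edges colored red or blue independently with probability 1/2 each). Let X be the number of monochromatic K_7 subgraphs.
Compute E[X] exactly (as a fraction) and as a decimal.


Let X = Σ_S X_S over the C(41, 7) = 22481940 subsets S of size 7, where X_S = 1 if the K_7 on S is monochromatic.
For a fixed S, the K_7 on S has C(7, 2) = 21 edges. P[all 21 edges red] = (1/2)^21, and likewise for blue, so P[monochromatic] = 2·(1/2)^21 = 2^{1 − 21} = 1/1048576.
By linearity of expectation: E[X] = C(41, 7) · 2^{1 − 21} = 22481940 · 1/1048576 = 5620485/262144.
Numerically: E[X] ≈ 21.440449.

E[X] = C(41,7)·2^(1−C(7,2)) = 5620485/262144 ≈ 21.440449.


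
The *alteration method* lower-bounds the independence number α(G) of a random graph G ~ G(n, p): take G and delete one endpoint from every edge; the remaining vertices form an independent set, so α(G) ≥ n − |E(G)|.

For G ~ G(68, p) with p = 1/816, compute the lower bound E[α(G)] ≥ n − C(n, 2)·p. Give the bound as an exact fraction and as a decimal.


E[|E(G)|] = C(68, 2)·p = 2278 · (1/816) = 67/24.
E[α(G)] ≥ n − E[|E(G)|] = 68 − 67/24 = 1565/24.
Numerically: ≈ 65.208333.
(This is only a lower bound; the true E[α(G)] may be larger.)

E[α(G)] ≥ 1565/24 ≈ 65.208333.


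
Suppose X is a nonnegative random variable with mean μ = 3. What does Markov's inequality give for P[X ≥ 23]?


μ = E[X] = 3, a = 23.
Markov: P[X ≥ 23] ≤ μ/a = (3)/23 = 3/23.
Numerically: ≈ 0.130.
(Since a = 23 > μ = 3.000, the bound 3/23 is < 1 and informative.)

P[X ≥ 23] ≤ 3/23 ≈ 0.130.


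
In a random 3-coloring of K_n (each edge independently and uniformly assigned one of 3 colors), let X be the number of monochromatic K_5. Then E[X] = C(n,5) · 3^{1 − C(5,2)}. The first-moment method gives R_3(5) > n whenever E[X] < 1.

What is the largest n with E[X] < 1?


We need C(n, 5) · 3^{1 − 10} < 1, i.e. C(n, 5) < 3^{10 − 1} = 19683.
Check values of n near the boundary:
  n = 14: C(14, 5) = 2002; 2002 < 19683? YES
  n = 15: C(15, 5) = 3003; 3003 < 19683? YES
  n = 16: C(16, 5) = 4368; 4368 < 19683? YES
  n = 17: C(17, 5) = 6188; 6188 < 19683? YES
  n = 18: C(18, 5) = 8568; 8568 < 19683? YES
  n = 19: C(19, 5) = 11628; 11628 < 19683? YES
  n = 20: C(20, 5) = 15504; 15504 < 19683? YES
  n = 21: C(21, 5) = 20349; 20349 < 19683? NO
  n = 22: C(22, 5) = 26334; 26334 < 19683? NO
  n = 23: C(23, 5) = 33649; 33649 < 19683? NO
The largest n with C(n, 5) < 19683 is n = 20 (where E[X] = 5168/6561 ≈ 0.78768). Hence R_3(5) > 20, i.e. R_3(5) ≥ 21.

Largest n = 20; hence R_3(5) > 20.


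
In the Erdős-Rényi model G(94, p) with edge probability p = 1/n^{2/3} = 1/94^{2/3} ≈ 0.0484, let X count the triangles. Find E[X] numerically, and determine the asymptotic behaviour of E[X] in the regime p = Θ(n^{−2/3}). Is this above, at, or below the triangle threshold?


Number of potential triangles: C(94, 3) = 134044.
Each occurs with probability p³ ≈ (0.0484)³ ≈ 1.13173e-04.
By linearity: E[X] = C(94, 3)·p³ ≈ 134044 · 1.13173e-04 ≈ 15.170.
Since α = 2/3 < 1, p = c/n^{2/3} ≫ 1/n is above the triangle threshold p ~ 1/n. Asymptotically E[X] ~ (c³/6)·n^{3(1−α)} = (1³/6)·n^{1} → ∞; triangles are abundant w.h.p.

E[X] ≈ 15.170; in regime p = Θ(1/n^{2/3}) E[X] diverges (above the triangle threshold p ~ 1/n).


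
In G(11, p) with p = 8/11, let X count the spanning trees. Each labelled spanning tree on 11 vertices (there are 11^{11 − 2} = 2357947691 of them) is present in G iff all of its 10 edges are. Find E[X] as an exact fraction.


K_11 has 11^{11 − 2} = 2357947691 labelled spanning trees.
For each such spanning tree H, let X_H = 1 if all 10 edges of H are present in G. Then P[X_H = 1] = p^{10} = (8/11)^{10} = 1073741824/25937424601.
Summing the indicators: E[X] = Σ_H E[X_H] = 2357947691 · p^{10} = 2357947691 · 1073741824/25937424601 = 1073741824/11.
Numerically: E[X] ≈ 9.7613e+07.

E[X] = 2357947691 · (8/11)^{10} = 1073741824/11 ≈ 9.7613e+07.


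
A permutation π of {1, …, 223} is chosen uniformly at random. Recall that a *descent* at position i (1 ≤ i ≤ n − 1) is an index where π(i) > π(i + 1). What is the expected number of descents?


Write X = Σ X_I over i = 1, …, 222, with X_I the indicator of one descent.
There are 222 indicators.
For each fixed i, the pair (π(i), π(i+1)) is a uniformly random ordered pair of distinct values from {1, …, 223}; by symmetry P[π(i) > π(i+1)] = 1/2.
By linearity: E[X] = 222 · (1/2) = (223 − 1) · (1/2) = 111 ≈ 111.0000.

E[X] = 111 = 111.0000.


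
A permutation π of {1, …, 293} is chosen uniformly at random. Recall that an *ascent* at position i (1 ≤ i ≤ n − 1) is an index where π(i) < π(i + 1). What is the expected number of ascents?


Write X = Σ X_I over i = 1, …, 292, with X_I the indicator of one ascent.
There are 292 indicators.
For each fixed i, the pair (π(i), π(i+1)) is a uniformly random ordered pair of distinct values from {1, …, 293}; by symmetry P[π(i) < π(i+1)] = 1/2.
By linearity: E[X] = 292 · (1/2) = (293 − 1) · (1/2) = 146 ≈ 146.000.

E[X] = 146 = 146.000.


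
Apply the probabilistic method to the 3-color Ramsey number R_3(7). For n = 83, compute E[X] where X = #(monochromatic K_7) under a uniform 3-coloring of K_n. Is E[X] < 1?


E[X] = C(83, 7) · 3^{1 − 21} = 4151918628 · 3^{−20} = 4151918628/3486784401.
As a reduced fraction: E[X] = 153774764/129140163 ≈ 1.1908.
Is E[X] < 1? NO.
Since E[X] ≥ 1, the first-moment bound is inconclusive at n = 83; it does NOT by itself certify R_3(7) > 83.

E[X] = 153774764/129140163 ≈ 1.1908; E[X] ≥ 1; first-moment method inconclusive here.


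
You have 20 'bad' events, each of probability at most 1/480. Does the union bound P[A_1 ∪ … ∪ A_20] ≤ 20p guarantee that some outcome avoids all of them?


Union bound: P[∪_{i=1}^{20} A_i] ≤ Σ_i P[A_i] ≤ 20·p = 20·(1/480) = 1/24.
Numerically: 1/24 ≈ 0.0417.
Is 1/24 < 1? YES.
Since P[∪ A_i] ≤ 1/24 < 1, the complement has P[∩ A_i^c] ≥ 1 − 1/24 = 23/24 > 0, so some outcome avoids every A_i.

20·p = 1/24 ≈ 0.0417; existence CERTIFIED by the union bound.


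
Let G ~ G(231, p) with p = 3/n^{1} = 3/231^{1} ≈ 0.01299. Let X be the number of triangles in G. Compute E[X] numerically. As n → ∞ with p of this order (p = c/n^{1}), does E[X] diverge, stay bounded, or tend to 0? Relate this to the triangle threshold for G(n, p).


Number of potential triangles: C(231, 3) = 2027795.
Each occurs with probability p³ ≈ (0.01299)³ ≈ 2.190422e-06.
By linearity: E[X] = C(231, 3)·p³ ≈ 2027795 · 2.190422e-06 ≈ 4.4417.
Here α = 1, so p = 3/n is exactly at the triangle threshold p ~ 1/n. Asymptotically E[X] → c³/6 = 3³/6 = 9/2 ≈ 4.5000, a bounded constant. In this regime the triangle count is asymptotically Poisson(c³/6).

E[X] ≈ 4.4417; in regime p = Θ(1/n^{1}) E[X] stays bounded (at the triangle threshold p ~ 1/n).
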